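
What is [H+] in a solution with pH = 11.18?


[H+] = 10^(-pH)
[H+] = 10^(-11.18)
[H+] = 6.607e-12 M

6.607e-12 M


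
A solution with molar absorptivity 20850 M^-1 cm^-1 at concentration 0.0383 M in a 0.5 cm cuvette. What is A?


A = epsilon * c * l
A = 20850 * 0.0383 * 0.5
A = 399.2775

399.2775


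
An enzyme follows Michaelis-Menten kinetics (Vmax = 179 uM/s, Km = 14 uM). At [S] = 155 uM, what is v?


v = Vmax * [S] / (Km + [S])
v = 179 * 155 / (14 + 155)
v = 164.1716 uM/s

164.1716 uM/s


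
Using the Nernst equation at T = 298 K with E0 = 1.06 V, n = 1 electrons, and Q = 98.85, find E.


E = E0 - (RT/nF) * ln(Q)
E = 1.06 - (8.314 * 298 / (1 * 96485)) * ln(98.85)
E = 0.942 V

0.942 V


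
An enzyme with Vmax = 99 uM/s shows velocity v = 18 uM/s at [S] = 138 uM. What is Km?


Km = [S] * (Vmax - v) / v
Km = 138 * (99 - 18) / 18
Km = 621.0 uM

621.0 uM


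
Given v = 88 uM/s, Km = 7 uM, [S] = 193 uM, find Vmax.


Vmax = v * (Km + [S]) / [S]
Vmax = 88 * (7 + 193) / 193
Vmax = 91.1917 uM/s

91.1917 uM/s


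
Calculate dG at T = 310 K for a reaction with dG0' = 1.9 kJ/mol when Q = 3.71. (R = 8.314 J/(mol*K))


dG = dG0' + RT * ln(Q) / 1000
dG = 1.9 + 8.314 * 310 * ln(3.71) / 1000
dG = 5.279 kJ/mol

5.279 kJ/mol


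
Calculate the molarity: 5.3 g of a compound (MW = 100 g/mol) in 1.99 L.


C = (mass / MW) / volume
C = (5.3 / 100) / 1.99
C = 0.0266 M

0.0266 M


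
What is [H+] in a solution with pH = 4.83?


[H+] = 10^(-pH)
[H+] = 10^(-4.83)
[H+] = 1.479e-05 M

1.479e-05 M


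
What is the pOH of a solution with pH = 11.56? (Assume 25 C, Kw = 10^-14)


pOH = 14 - pH
pOH = 14 - 11.56
pOH = 2.44

2.44


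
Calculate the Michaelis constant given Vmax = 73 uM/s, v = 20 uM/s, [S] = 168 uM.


Km = [S] * (Vmax - v) / v
Km = 168 * (73 - 20) / 20
Km = 445.2 uM

445.2 uM


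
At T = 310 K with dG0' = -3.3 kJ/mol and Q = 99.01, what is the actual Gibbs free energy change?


dG = dG0' + RT * ln(Q) / 1000
dG = -3.3 + 8.314 * 310 * ln(99.01) / 1000
dG = 8.5434 kJ/mol

8.5434 kJ/mol


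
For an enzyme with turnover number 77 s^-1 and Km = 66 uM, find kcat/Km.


Catalytic efficiency = kcat / Km
= 77 / 66
= 1.1667 uM^-1*s^-1

1.1667 uM^-1*s^-1


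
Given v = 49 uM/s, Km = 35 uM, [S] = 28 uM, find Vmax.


Vmax = v * (Km + [S]) / [S]
Vmax = 49 * (35 + 28) / 28
Vmax = 110.25 uM/s

110.25 uM/s


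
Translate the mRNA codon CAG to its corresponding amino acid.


Standard genetic code lookup.
Codon CAG -> Gln

Gln


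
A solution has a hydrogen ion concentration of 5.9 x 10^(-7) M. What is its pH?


pH = -log10([H+])
pH = -log10(5.9 x 10^(-7))
pH = 6.2291

6.2291


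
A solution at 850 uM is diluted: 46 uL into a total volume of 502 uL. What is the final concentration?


C2 = C1 * V1 / V2
C2 = 850 * 46 / 502
C2 = 77.8884 uM

77.8884 uM


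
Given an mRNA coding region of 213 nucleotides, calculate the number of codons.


codons = nucleotides / 3
codons = 213 / 3 = 71

71


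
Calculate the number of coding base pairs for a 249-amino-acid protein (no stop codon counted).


Each amino acid = 1 codon = 3 bp
bp = 249 * 3 = 747 bp

747 bp


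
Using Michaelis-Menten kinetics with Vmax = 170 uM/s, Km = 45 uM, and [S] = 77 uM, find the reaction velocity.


v = Vmax * [S] / (Km + [S])
v = 170 * 77 / (45 + 77)
v = 107.2951 uM/s

107.2951 uM/s


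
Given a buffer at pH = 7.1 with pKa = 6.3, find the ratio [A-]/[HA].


[A-]/[HA] = 10^(pH - pKa)
= 10^(7.1 - 6.3)
= 6.3096

6.3096


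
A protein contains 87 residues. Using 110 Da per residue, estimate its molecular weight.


MW = n_residues * 110 Da
MW = 87 * 110
MW = 9570 Da

9570 Da


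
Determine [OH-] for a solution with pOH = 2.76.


[OH-] = 10^(-pOH)
[OH-] = 10^(-2.76)
[OH-] = 0.0017 M

0.0017 M


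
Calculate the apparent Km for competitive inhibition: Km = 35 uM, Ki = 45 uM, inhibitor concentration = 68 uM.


Km_app = Km * (1 + [I]/Ki)
Km_app = 35 * (1 + 68/45)
Km_app = 87.8889 uM

87.8889 uM


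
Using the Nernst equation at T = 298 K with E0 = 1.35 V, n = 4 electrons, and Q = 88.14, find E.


E = E0 - (RT/nF) * ln(Q)
E = 1.35 - (8.314 * 298 / (4 * 96485)) * ln(88.14)
E = 1.3212 V

1.3212 V


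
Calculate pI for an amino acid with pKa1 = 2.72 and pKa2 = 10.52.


pI = (pKa1 + pKa2) / 2
pI = (2.72 + 10.52) / 2
pI = 6.62

6.62


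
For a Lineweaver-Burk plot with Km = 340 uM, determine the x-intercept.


x-intercept = -1/Km
= -1/340
= -0.0029 1/uM

-0.0029 1/uM


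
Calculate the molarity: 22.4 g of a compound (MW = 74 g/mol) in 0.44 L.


C = (mass / MW) / volume
C = (22.4 / 74) / 0.44
C = 0.688 M

0.688 M


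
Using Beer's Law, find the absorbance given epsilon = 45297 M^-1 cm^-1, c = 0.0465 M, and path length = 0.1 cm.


A = epsilon * c * l
A = 45297 * 0.0465 * 0.1
A = 210.6311

210.6311


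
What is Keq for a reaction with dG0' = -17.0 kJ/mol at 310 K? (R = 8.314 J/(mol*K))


Keq = exp(-dG0 * 1000 / (R * T))
Keq = exp(-(-17.0) * 1000 / (8.314 * 310))
Keq = 732.1224

732.1224


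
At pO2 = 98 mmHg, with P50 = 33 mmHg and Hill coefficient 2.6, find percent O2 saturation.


Y = pO2^n / (P50^n + pO2^n)
Y = 98^2.6 / (33^2.6 + 98^2.6)
Y = 94.43%

94.43%


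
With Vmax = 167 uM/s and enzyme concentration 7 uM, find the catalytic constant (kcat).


kcat = Vmax / [E]t
kcat = 167 / 7
kcat = 23.8571 s^-1

23.8571 s^-1


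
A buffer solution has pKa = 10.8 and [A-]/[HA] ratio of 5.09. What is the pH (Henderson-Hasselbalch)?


pH = pKa + log10([A-]/[HA])
pH = 10.8 + log10(5.09)
pH = 11.5067

11.5067


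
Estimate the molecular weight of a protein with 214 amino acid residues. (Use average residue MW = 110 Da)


MW = n_residues * 110 Da
MW = 214 * 110
MW = 23540 Da

23540 Da


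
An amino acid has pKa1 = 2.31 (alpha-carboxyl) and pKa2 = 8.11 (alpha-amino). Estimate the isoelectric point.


pI = (pKa1 + pKa2) / 2
pI = (2.31 + 8.11) / 2
pI = 5.21

5.21


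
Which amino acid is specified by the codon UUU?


Standard genetic code lookup.
Codon UUU -> Phe

Phe


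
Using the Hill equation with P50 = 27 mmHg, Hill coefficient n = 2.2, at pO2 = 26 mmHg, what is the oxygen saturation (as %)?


Y = pO2^n / (P50^n + pO2^n)
Y = 26^2.2 / (27^2.2 + 26^2.2)
Y = 47.93%

47.93%


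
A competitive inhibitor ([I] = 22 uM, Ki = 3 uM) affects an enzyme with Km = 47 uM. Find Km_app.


Km_app = Km * (1 + [I]/Ki)
Km_app = 47 * (1 + 22/3)
Km_app = 391.6667 uM

391.6667 uM


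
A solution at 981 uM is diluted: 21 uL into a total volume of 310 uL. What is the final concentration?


C2 = C1 * V1 / V2
C2 = 981 * 21 / 310
C2 = 66.4548 uM

66.4548 uM


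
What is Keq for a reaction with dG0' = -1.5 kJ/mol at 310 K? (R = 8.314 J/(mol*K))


Keq = exp(-dG0 * 1000 / (R * T))
Keq = exp(-(-1.5) * 1000 / (8.314 * 310))
Keq = 1.7896

1.7896


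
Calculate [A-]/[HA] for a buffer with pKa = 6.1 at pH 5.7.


[A-]/[HA] = 10^(pH - pKa)
= 10^(5.7 - 6.1)
= 0.3981

0.3981


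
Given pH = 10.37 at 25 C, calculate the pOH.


pOH = 14 - pH
pOH = 14 - 10.37
pOH = 3.63

3.63


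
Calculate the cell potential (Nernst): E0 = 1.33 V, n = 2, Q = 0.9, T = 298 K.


E = E0 - (RT/nF) * ln(Q)
E = 1.33 - (8.314 * 298 / (2 * 96485)) * ln(0.9)
E = 1.3314 V

1.3314 V


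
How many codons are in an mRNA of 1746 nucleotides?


codons = nucleotides / 3
codons = 1746 / 3 = 582

582


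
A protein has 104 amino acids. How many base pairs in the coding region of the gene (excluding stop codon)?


Each amino acid = 1 codon = 3 bp
bp = 104 * 3 = 312 bp

312 bp


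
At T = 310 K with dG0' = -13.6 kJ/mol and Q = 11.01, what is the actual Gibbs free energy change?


dG = dG0' + RT * ln(Q) / 1000
dG = -13.6 + 8.314 * 310 * ln(11.01) / 1000
dG = -7.4175 kJ/mol

-7.4175 kJ/mol


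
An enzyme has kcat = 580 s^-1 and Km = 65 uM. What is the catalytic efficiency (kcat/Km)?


Catalytic efficiency = kcat / Km
= 580 / 65
= 8.9231 uM^-1*s^-1

8.9231 uM^-1*s^-1


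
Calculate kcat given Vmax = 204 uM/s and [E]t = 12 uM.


kcat = Vmax / [E]t
kcat = 204 / 12
kcat = 17.0 s^-1

17.0 s^-1


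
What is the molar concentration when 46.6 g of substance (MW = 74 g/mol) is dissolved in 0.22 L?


C = (mass / MW) / volume
C = (46.6 / 74) / 0.22
C = 2.8624 M

2.8624 M


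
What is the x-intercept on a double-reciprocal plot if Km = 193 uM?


x-intercept = -1/Km
= -1/193
= -0.0052 1/uM

-0.0052 1/uM


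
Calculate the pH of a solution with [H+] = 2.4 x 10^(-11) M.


pH = -log10([H+])
pH = -log10(2.4 x 10^(-11))
pH = 10.6198

10.6198


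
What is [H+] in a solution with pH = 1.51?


[H+] = 10^(-pH)
[H+] = 10^(-1.51)
[H+] = 0.0309 M

0.0309 M


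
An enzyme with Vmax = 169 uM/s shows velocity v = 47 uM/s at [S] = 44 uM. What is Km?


Km = [S] * (Vmax - v) / v
Km = 44 * (169 - 47) / 47
Km = 114.2128 uM

114.2128 uM


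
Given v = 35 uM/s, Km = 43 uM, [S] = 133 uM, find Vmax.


Vmax = v * (Km + [S]) / [S]
Vmax = 35 * (43 + 133) / 133
Vmax = 46.3158 uM/s

46.3158 uM/s


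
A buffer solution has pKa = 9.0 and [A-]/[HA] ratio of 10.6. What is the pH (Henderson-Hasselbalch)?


pH = pKa + log10([A-]/[HA])
pH = 9.0 + log10(10.6)
pH = 10.0253

10.0253


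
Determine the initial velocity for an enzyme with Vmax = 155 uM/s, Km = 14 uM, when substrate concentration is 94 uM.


v = Vmax * [S] / (Km + [S])
v = 155 * 94 / (14 + 94)
v = 134.9074 uM/s

134.9074 uM/s


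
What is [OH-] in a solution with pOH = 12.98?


[OH-] = 10^(-pOH)
[OH-] = 10^(-12.98)
[OH-] = 1.047e-13 M

1.047e-13 M


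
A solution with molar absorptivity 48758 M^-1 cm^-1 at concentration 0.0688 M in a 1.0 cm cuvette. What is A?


A = epsilon * c * l
A = 48758 * 0.0688 * 1.0
A = 3354.5504

3354.5504


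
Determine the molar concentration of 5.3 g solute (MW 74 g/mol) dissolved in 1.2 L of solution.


C = (mass / MW) / volume
C = (5.3 / 74) / 1.2
C = 0.0597 M

0.0597 M


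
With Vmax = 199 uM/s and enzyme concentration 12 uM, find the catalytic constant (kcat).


kcat = Vmax / [E]t
kcat = 199 / 12
kcat = 16.5833 s^-1

16.5833 s^-1


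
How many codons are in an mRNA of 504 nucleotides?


codons = nucleotides / 3
codons = 504 / 3 = 168

168


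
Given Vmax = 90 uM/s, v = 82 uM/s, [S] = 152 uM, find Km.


Km = [S] * (Vmax - v) / v
Km = 152 * (90 - 82) / 82
Km = 14.8293 uM

14.8293 uM


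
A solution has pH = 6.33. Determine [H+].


[H+] = 10^(-pH)
[H+] = 10^(-6.33)
[H+] = 4.677e-07 M

4.677e-07 M


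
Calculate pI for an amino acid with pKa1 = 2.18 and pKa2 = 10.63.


pI = (pKa1 + pKa2) / 2
pI = (2.18 + 10.63) / 2
pI = 6.405

6.405


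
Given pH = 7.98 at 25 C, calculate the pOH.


pOH = 14 - pH
pOH = 14 - 7.98
pOH = 6.02

6.02


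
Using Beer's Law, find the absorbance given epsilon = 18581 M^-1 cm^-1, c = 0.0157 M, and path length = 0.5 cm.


A = epsilon * c * l
A = 18581 * 0.0157 * 0.5
A = 145.8608

145.8608


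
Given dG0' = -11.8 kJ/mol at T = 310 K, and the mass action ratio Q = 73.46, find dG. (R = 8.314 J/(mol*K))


dG = dG0' + RT * ln(Q) / 1000
dG = -11.8 + 8.314 * 310 * ln(73.46) / 1000
dG = -0.7258 kJ/mol

-0.7258 kJ/mol


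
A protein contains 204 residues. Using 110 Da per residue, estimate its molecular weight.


MW = n_residues * 110 Da
MW = 204 * 110
MW = 22440 Da

22440 Da


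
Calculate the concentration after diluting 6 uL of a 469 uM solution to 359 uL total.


C2 = C1 * V1 / V2
C2 = 469 * 6 / 359
C2 = 7.8384 uM

7.8384 uM


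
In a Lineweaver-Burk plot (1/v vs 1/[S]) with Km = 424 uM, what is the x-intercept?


x-intercept = -1/Km
= -1/424
= -0.0024 1/uM

-0.0024 1/uM


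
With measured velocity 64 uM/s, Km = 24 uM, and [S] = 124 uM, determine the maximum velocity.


Vmax = v * (Km + [S]) / [S]
Vmax = 64 * (24 + 124) / 124
Vmax = 76.3871 uM/s

76.3871 uM/s


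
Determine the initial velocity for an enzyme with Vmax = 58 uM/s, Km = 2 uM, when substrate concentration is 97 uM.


v = Vmax * [S] / (Km + [S])
v = 58 * 97 / (2 + 97)
v = 56.8283 uM/s

56.8283 uM/s


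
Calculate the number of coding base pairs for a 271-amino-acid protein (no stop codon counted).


Each amino acid = 1 codon = 3 bp
bp = 271 * 3 = 813 bp

813 bp


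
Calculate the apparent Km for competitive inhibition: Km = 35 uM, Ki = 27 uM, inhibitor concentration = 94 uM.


Km_app = Km * (1 + [I]/Ki)
Km_app = 35 * (1 + 94/27)
Km_app = 156.8519 uM

156.8519 uM


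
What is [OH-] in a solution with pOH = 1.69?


[OH-] = 10^(-pOH)
[OH-] = 10^(-1.69)
[OH-] = 0.0204 M

0.0204 M


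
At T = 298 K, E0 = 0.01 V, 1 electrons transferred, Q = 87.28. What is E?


E = E0 - (RT/nF) * ln(Q)
E = 0.01 - (8.314 * 298 / (1 * 96485)) * ln(87.28)
E = -0.1048 V

-0.1048 V


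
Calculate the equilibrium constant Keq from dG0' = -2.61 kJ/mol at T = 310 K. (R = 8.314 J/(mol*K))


Keq = exp(-dG0 * 1000 / (R * T))
Keq = exp(-(-2.61) * 1000 / (8.314 * 310))
Keq = 2.7529

2.7529


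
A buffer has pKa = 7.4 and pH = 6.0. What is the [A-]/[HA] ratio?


[A-]/[HA] = 10^(pH - pKa)
= 10^(6.0 - 7.4)
= 0.0398

0.0398


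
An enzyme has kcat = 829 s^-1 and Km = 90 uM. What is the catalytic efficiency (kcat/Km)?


Catalytic efficiency = kcat / Km
= 829 / 90
= 9.2111 uM^-1*s^-1

9.2111 uM^-1*s^-1


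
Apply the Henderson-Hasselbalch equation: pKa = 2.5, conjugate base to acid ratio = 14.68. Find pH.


pH = pKa + log10([A-]/[HA])
pH = 2.5 + log10(14.68)
pH = 3.6667

3.6667


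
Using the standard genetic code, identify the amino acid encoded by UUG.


Standard genetic code lookup.
Codon UUG -> Leu

Leu


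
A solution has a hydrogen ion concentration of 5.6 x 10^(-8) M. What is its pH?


pH = -log10([H+])
pH = -log10(5.6 x 10^(-8))
pH = 7.2518

7.2518


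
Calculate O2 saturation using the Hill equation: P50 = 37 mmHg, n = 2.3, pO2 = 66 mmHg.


Y = pO2^n / (P50^n + pO2^n)
Y = 66^2.3 / (37^2.3 + 66^2.3)
Y = 79.1%

79.1%


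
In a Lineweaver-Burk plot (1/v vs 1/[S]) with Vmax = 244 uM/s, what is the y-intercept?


y-intercept = 1/Vmax
= 1/244
= 0.0041 s/uM

0.0041 s/uM


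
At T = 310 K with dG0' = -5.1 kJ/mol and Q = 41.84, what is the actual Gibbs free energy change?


dG = dG0' + RT * ln(Q) / 1000
dG = -5.1 + 8.314 * 310 * ln(41.84) / 1000
dG = 4.5234 kJ/mol

4.5234 kJ/mol


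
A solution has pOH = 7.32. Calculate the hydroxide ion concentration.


[OH-] = 10^(-pOH)
[OH-] = 10^(-7.32)
[OH-] = 4.786e-08 M

4.786e-08 M


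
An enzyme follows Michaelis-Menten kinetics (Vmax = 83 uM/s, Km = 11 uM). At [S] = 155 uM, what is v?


v = Vmax * [S] / (Km + [S])
v = 83 * 155 / (11 + 155)
v = 77.5 uM/s

77.5 uM/s


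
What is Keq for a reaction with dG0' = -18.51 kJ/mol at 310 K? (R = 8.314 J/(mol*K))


Keq = exp(-dG0 * 1000 / (R * T))
Keq = exp(-(-18.51) * 1000 / (8.314 * 310))
Keq = 1315.304

1315.304


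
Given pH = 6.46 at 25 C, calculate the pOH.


pOH = 14 - pH
pOH = 14 - 6.46
pOH = 7.54

7.54


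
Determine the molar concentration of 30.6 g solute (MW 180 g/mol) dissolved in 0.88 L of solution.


C = (mass / MW) / volume
C = (30.6 / 180) / 0.88
C = 0.1932 M

0.1932 M


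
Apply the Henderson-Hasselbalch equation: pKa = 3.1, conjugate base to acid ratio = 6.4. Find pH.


pH = pKa + log10([A-]/[HA])
pH = 3.1 + log10(6.4)
pH = 3.9062

3.9062


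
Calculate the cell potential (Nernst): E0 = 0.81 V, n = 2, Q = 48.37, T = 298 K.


E = E0 - (RT/nF) * ln(Q)
E = 0.81 - (8.314 * 298 / (2 * 96485)) * ln(48.37)
E = 0.7602 V

0.7602 V


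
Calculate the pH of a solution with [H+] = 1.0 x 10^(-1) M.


pH = -log10([H+])
pH = -log10(1.0 x 10^(-1))
pH = 1.0

1.0


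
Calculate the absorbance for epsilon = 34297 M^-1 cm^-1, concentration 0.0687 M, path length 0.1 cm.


A = epsilon * c * l
A = 34297 * 0.0687 * 0.1
A = 235.6204

235.6204


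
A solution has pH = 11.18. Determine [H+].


[H+] = 10^(-pH)
[H+] = 10^(-11.18)
[H+] = 6.607e-12 M

6.607e-12 M


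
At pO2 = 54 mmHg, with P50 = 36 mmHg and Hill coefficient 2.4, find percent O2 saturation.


Y = pO2^n / (P50^n + pO2^n)
Y = 54^2.4 / (36^2.4 + 54^2.4)
Y = 72.57%

72.57%


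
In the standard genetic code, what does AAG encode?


Standard genetic code lookup.
Codon AAG -> Lys

Lys


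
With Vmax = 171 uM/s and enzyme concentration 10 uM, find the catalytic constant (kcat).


kcat = Vmax / [E]t
kcat = 171 / 10
kcat = 17.1 s^-1

17.1 s^-1


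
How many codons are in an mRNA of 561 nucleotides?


codons = nucleotides / 3
codons = 561 / 3 = 187

187


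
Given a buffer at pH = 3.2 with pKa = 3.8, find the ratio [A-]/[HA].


[A-]/[HA] = 10^(pH - pKa)
= 10^(3.2 - 3.8)
= 0.2512

0.2512


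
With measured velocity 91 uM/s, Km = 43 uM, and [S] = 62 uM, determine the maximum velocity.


Vmax = v * (Km + [S]) / [S]
Vmax = 91 * (43 + 62) / 62
Vmax = 154.1129 uM/s

154.1129 uM/s


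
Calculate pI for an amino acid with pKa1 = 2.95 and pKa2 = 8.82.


pI = (pKa1 + pKa2) / 2
pI = (2.95 + 8.82) / 2
pI = 5.885

5.885


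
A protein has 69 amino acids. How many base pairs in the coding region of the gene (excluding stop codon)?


Each amino acid = 1 codon = 3 bp
bp = 69 * 3 = 207 bp

207 bp


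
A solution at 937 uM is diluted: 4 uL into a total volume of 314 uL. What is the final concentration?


C2 = C1 * V1 / V2
C2 = 937 * 4 / 314
C2 = 11.9363 uM

11.9363 uM


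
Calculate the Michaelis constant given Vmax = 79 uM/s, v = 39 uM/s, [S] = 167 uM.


Km = [S] * (Vmax - v) / v
Km = 167 * (79 - 39) / 39
Km = 171.2821 uM

171.2821 uM


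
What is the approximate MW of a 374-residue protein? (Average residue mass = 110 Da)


MW = n_residues * 110 Da
MW = 374 * 110
MW = 41140 Da

41140 Da


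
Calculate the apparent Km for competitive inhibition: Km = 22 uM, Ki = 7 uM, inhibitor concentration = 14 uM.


Km_app = Km * (1 + [I]/Ki)
Km_app = 22 * (1 + 14/7)
Km_app = 66.0 uM

66.0 uM


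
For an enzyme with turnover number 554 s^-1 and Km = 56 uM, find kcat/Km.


Catalytic efficiency = kcat / Km
= 554 / 56
= 9.8929 uM^-1*s^-1

9.8929 uM^-1*s^-1


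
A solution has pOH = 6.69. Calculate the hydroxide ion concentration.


[OH-] = 10^(-pOH)
[OH-] = 10^(-6.69)
[OH-] = 2.042e-07 M

2.042e-07 M


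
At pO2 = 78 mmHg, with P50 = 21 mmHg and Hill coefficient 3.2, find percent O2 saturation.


Y = pO2^n / (P50^n + pO2^n)
Y = 78^3.2 / (21^3.2 + 78^3.2)
Y = 98.52%

98.52%


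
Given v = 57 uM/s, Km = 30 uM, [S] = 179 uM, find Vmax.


Vmax = v * (Km + [S]) / [S]
Vmax = 57 * (30 + 179) / 179
Vmax = 66.5531 uM/s

66.5531 uM/s


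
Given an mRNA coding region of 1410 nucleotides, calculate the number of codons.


codons = nucleotides / 3
codons = 1410 / 3 = 470

470


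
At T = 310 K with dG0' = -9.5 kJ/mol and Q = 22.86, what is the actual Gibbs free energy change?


dG = dG0' + RT * ln(Q) / 1000
dG = -9.5 + 8.314 * 310 * ln(22.86) / 1000
dG = -1.4345 kJ/mol

-1.4345 kJ/mol


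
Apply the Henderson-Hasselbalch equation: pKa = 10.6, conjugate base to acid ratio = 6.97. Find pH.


pH = pKa + log10([A-]/[HA])
pH = 10.6 + log10(6.97)
pH = 11.4432

11.4432


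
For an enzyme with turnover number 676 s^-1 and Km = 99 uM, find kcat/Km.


Catalytic efficiency = kcat / Km
= 676 / 99
= 6.8283 uM^-1*s^-1

6.8283 uM^-1*s^-1


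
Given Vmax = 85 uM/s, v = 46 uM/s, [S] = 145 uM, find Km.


Km = [S] * (Vmax - v) / v
Km = 145 * (85 - 46) / 46
Km = 122.9348 uM

122.9348 uM


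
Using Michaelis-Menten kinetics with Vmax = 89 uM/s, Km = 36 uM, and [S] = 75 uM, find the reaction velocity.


v = Vmax * [S] / (Km + [S])
v = 89 * 75 / (36 + 75)
v = 60.1351 uM/s

60.1351 uM/s


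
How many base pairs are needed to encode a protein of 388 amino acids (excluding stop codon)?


Each amino acid = 1 codon = 3 bp
bp = 388 * 3 = 1164 bp

1164 bp


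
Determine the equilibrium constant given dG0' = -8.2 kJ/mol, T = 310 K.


Keq = exp(-dG0 * 1000 / (R * T))
Keq = exp(-(-8.2) * 1000 / (8.314 * 310))
Keq = 24.0847

24.0847


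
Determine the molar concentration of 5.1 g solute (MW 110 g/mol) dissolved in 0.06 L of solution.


C = (mass / MW) / volume
C = (5.1 / 110) / 0.06
C = 0.7727 M

0.7727 M


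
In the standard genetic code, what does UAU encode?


Standard genetic code lookup.
Codon UAU -> Tyr

Tyr


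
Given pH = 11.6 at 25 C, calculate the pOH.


pOH = 14 - pH
pOH = 14 - 11.6
pOH = 2.4

2.4


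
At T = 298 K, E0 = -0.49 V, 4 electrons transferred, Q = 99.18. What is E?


E = E0 - (RT/nF) * ln(Q)
E = -0.49 - (8.314 * 298 / (4 * 96485)) * ln(99.18)
E = -0.5195 V

-0.5195 V


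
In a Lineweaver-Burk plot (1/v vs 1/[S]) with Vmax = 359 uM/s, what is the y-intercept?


y-intercept = 1/Vmax
= 1/359
= 0.0028 s/uM

0.0028 s/uM


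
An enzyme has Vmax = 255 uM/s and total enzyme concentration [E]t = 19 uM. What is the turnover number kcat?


kcat = Vmax / [E]t
kcat = 255 / 19
kcat = 13.4211 s^-1

13.4211 s^-1


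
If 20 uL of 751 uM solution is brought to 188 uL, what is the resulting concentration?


C2 = C1 * V1 / V2
C2 = 751 * 20 / 188
C2 = 79.8936 uM

79.8936 uM


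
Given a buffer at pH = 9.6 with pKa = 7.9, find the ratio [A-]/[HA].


[A-]/[HA] = 10^(pH - pKa)
= 10^(9.6 - 7.9)
= 50.1187

50.1187


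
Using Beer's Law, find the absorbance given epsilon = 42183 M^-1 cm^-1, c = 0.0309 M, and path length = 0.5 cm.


A = epsilon * c * l
A = 42183 * 0.0309 * 0.5
A = 651.7274

651.7274


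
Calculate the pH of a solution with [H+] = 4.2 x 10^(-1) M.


pH = -log10([H+])
pH = -log10(4.2 x 10^(-1))
pH = 0.3768

0.3768


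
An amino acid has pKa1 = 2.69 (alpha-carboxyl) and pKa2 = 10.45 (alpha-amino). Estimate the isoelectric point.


pI = (pKa1 + pKa2) / 2
pI = (2.69 + 10.45) / 2
pI = 6.57

6.57


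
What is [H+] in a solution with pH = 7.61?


[H+] = 10^(-pH)
[H+] = 10^(-7.61)
[H+] = 2.455e-08 M

2.455e-08 M


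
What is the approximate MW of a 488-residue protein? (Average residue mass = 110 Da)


MW = n_residues * 110 Da
MW = 488 * 110
MW = 53680 Da

53680 Da


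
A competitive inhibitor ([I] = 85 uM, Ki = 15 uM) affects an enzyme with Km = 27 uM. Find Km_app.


Km_app = Km * (1 + [I]/Ki)
Km_app = 27 * (1 + 85/15)
Km_app = 180.0 uM

180.0 uM


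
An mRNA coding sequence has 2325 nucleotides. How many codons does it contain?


codons = nucleotides / 3
codons = 2325 / 3 = 775

775


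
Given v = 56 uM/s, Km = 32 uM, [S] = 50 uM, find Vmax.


Vmax = v * (Km + [S]) / [S]
Vmax = 56 * (32 + 50) / 50
Vmax = 91.84 uM/s

91.84 uM/s


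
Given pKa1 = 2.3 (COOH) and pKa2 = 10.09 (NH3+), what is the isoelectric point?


pI = (pKa1 + pKa2) / 2
pI = (2.3 + 10.09) / 2
pI = 6.195

6.195


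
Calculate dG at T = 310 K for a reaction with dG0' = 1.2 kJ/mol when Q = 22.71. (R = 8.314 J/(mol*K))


dG = dG0' + RT * ln(Q) / 1000
dG = 1.2 + 8.314 * 310 * ln(22.71) / 1000
dG = 9.2485 kJ/mol

9.2485 kJ/mol


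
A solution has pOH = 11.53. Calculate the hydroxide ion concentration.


[OH-] = 10^(-pOH)
[OH-] = 10^(-11.53)
[OH-] = 2.951e-12 M

2.951e-12 M


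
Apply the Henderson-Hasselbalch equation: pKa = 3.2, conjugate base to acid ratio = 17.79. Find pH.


pH = pKa + log10([A-]/[HA])
pH = 3.2 + log10(17.79)
pH = 4.4502

4.4502


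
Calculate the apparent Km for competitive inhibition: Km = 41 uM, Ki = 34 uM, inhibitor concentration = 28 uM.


Km_app = Km * (1 + [I]/Ki)
Km_app = 41 * (1 + 28/34)
Km_app = 74.7647 uM

74.7647 uM


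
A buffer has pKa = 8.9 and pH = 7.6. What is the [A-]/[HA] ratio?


[A-]/[HA] = 10^(pH - pKa)
= 10^(7.6 - 8.9)
= 0.0501

0.0501


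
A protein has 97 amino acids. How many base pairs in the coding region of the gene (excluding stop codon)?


Each amino acid = 1 codon = 3 bp
bp = 97 * 3 = 291 bp

291 bp


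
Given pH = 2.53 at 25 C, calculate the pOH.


pOH = 14 - pH
pOH = 14 - 2.53
pOH = 11.47

11.47


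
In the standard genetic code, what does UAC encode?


Standard genetic code lookup.
Codon UAC -> Tyr

Tyr


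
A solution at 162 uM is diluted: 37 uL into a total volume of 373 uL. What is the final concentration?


C2 = C1 * V1 / V2
C2 = 162 * 37 / 373
C2 = 16.0697 uM

16.0697 uM


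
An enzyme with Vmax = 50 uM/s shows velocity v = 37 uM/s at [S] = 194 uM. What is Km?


Km = [S] * (Vmax - v) / v
Km = 194 * (50 - 37) / 37
Km = 68.1622 uM

68.1622 uM


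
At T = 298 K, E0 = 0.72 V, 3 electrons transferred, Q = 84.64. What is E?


E = E0 - (RT/nF) * ln(Q)
E = 0.72 - (8.314 * 298 / (3 * 96485)) * ln(84.64)
E = 0.682 V

0.682 V


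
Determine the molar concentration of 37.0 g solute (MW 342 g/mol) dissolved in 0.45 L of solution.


C = (mass / MW) / volume
C = (37.0 / 342) / 0.45
C = 0.2404 M

0.2404 M


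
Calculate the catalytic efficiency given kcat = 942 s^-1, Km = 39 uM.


Catalytic efficiency = kcat / Km
= 942 / 39
= 24.1538 uM^-1*s^-1

24.1538 uM^-1*s^-1


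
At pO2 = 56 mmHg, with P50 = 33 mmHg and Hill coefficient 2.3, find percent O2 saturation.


Y = pO2^n / (P50^n + pO2^n)
Y = 56^2.3 / (33^2.3 + 56^2.3)
Y = 77.14%

77.14%


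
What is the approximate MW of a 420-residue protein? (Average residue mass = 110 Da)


MW = n_residues * 110 Da
MW = 420 * 110
MW = 46200 Da

46200 Da


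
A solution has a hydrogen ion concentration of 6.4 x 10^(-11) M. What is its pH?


pH = -log10([H+])
pH = -log10(6.4 x 10^(-11))
pH = 10.1938

10.1938


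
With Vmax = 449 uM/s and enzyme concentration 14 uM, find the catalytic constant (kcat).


kcat = Vmax / [E]t
kcat = 449 / 14
kcat = 32.0714 s^-1

32.0714 s^-1


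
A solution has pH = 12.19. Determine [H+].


[H+] = 10^(-pH)
[H+] = 10^(-12.19)
[H+] = 6.457e-13 M

6.457e-13 M


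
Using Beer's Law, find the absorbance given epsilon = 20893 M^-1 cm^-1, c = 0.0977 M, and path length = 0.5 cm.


A = epsilon * c * l
A = 20893 * 0.0977 * 0.5
A = 1020.623

1020.623


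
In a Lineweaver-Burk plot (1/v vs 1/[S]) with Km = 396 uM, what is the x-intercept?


x-intercept = -1/Km
= -1/396
= -0.0025 1/uM

-0.0025 1/uM


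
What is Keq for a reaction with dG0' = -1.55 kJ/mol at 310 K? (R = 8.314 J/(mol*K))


Keq = exp(-dG0 * 1000 / (R * T))
Keq = exp(-(-1.55) * 1000 / (8.314 * 310))
Keq = 1.8247

1.8247


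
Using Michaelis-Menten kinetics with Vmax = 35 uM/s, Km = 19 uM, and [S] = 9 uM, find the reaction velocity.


v = Vmax * [S] / (Km + [S])
v = 35 * 9 / (19 + 9)
v = 11.25 uM/s

11.25 uM/s


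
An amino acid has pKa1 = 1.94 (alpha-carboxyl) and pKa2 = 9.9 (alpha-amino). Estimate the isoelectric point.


pI = (pKa1 + pKa2) / 2
pI = (1.94 + 9.9) / 2
pI = 5.92

5.92


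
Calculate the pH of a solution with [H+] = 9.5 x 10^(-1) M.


pH = -log10([H+])
pH = -log10(9.5 x 10^(-1))
pH = 0.0223

0.0223


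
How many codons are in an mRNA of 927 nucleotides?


codons = nucleotides / 3
codons = 927 / 3 = 309

309


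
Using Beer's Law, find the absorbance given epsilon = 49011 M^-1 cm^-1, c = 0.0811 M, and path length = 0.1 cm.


A = epsilon * c * l
A = 49011 * 0.0811 * 0.1
A = 397.4792

397.4792


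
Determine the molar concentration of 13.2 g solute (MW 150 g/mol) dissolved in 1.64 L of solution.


C = (mass / MW) / volume
C = (13.2 / 150) / 1.64
C = 0.0537 M

0.0537 M


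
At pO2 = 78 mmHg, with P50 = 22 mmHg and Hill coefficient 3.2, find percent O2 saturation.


Y = pO2^n / (P50^n + pO2^n)
Y = 78^3.2 / (22^3.2 + 78^3.2)
Y = 98.29%

98.29%


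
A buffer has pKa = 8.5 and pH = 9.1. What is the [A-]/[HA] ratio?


[A-]/[HA] = 10^(pH - pKa)
= 10^(9.1 - 8.5)
= 3.9811

3.9811


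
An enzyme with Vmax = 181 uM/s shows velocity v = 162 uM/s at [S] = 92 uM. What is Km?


Km = [S] * (Vmax - v) / v
Km = 92 * (181 - 162) / 162
Km = 10.7901 uM

10.7901 uM


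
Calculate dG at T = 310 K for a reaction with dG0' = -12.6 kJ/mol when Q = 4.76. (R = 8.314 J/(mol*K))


dG = dG0' + RT * ln(Q) / 1000
dG = -12.6 + 8.314 * 310 * ln(4.76) / 1000
dG = -8.5787 kJ/mol

-8.5787 kJ/mol


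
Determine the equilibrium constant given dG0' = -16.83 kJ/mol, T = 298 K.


Keq = exp(-dG0 * 1000 / (R * T))
Keq = exp(-(-16.83) * 1000 / (8.314 * 298))
Keq = 891.5316

891.5316


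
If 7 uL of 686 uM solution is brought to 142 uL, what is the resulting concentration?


C2 = C1 * V1 / V2
C2 = 686 * 7 / 142
C2 = 33.8169 uM

33.8169 uM


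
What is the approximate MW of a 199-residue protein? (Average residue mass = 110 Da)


MW = n_residues * 110 Da
MW = 199 * 110
MW = 21890 Da

21890 Da


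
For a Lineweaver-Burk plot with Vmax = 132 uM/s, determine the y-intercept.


y-intercept = 1/Vmax
= 1/132
= 0.0076 s/uM

0.0076 s/uM


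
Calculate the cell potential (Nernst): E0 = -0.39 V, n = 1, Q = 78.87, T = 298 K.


E = E0 - (RT/nF) * ln(Q)
E = -0.39 - (8.314 * 298 / (1 * 96485)) * ln(78.87)
E = -0.5022 V

-0.5022 V


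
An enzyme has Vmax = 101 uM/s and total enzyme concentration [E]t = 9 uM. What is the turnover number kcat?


kcat = Vmax / [E]t
kcat = 101 / 9
kcat = 11.2222 s^-1

11.2222 s^-1


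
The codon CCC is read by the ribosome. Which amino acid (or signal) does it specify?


Standard genetic code lookup.
Codon CCC -> Pro

Pro


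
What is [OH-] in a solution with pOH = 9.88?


[OH-] = 10^(-pOH)
[OH-] = 10^(-9.88)
[OH-] = 1.318e-10 M

1.318e-10 M


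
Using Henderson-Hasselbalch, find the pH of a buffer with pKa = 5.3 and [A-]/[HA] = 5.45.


pH = pKa + log10([A-]/[HA])
pH = 5.3 + log10(5.45)
pH = 6.0364

6.0364


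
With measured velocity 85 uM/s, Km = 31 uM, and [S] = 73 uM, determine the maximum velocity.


Vmax = v * (Km + [S]) / [S]
Vmax = 85 * (31 + 73) / 73
Vmax = 121.0959 uM/s

121.0959 uM/s


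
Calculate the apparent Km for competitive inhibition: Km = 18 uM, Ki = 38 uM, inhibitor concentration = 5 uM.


Km_app = Km * (1 + [I]/Ki)
Km_app = 18 * (1 + 5/38)
Km_app = 20.3684 uM

20.3684 uM


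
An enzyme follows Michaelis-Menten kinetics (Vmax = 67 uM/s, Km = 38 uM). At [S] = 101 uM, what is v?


v = Vmax * [S] / (Km + [S])
v = 67 * 101 / (38 + 101)
v = 48.6835 uM/s

48.6835 uM/s


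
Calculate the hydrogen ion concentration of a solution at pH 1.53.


[H+] = 10^(-pH)
[H+] = 10^(-1.53)
[H+] = 0.0295 M

0.0295 M


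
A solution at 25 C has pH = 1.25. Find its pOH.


pOH = 14 - pH
pOH = 14 - 1.25
pOH = 12.75

12.75


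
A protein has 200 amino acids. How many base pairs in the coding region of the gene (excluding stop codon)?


Each amino acid = 1 codon = 3 bp
bp = 200 * 3 = 600 bp

600 bp


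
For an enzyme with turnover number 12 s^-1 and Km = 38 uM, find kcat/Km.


Catalytic efficiency = kcat / Km
= 12 / 38
= 0.3158 uM^-1*s^-1

0.3158 uM^-1*s^-1


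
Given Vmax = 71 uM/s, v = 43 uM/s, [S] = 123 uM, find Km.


Km = [S] * (Vmax - v) / v
Km = 123 * (71 - 43) / 43
Km = 80.093 uM

80.093 uM


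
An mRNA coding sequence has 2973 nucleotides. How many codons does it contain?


codons = nucleotides / 3
codons = 2973 / 3 = 991

991


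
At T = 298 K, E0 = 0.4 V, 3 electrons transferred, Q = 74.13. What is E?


E = E0 - (RT/nF) * ln(Q)
E = 0.4 - (8.314 * 298 / (3 * 96485)) * ln(74.13)
E = 0.3631 V

0.3631 V


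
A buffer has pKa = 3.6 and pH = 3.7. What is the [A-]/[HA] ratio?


[A-]/[HA] = 10^(pH - pKa)
= 10^(3.7 - 3.6)
= 1.2589

1.2589


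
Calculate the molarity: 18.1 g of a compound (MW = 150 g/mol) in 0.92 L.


C = (mass / MW) / volume
C = (18.1 / 150) / 0.92
C = 0.1312 M

0.1312 M


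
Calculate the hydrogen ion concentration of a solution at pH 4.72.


[H+] = 10^(-pH)
[H+] = 10^(-4.72)
[H+] = 1.905e-05 M

1.905e-05 M


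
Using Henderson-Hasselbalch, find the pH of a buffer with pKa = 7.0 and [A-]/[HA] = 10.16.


pH = pKa + log10([A-]/[HA])
pH = 7.0 + log10(10.16)
pH = 8.0069

8.0069


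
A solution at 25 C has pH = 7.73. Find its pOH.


pOH = 14 - pH
pOH = 14 - 7.73
pOH = 6.27

6.27


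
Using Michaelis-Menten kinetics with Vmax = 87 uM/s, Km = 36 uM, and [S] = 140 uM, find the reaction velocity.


v = Vmax * [S] / (Km + [S])
v = 87 * 140 / (36 + 140)
v = 69.2045 uM/s

69.2045 uM/s


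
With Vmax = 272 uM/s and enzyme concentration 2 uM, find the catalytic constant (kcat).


kcat = Vmax / [E]t
kcat = 272 / 2
kcat = 136.0 s^-1

136.0 s^-1


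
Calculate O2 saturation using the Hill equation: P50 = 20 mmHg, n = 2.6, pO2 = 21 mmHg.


Y = pO2^n / (P50^n + pO2^n)
Y = 21^2.6 / (20^2.6 + 21^2.6)
Y = 53.17%

53.17%


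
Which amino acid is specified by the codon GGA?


Standard genetic code lookup.
Codon GGA -> Gly

Gly


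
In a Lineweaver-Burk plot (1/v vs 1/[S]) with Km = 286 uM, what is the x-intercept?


x-intercept = -1/Km
= -1/286
= -0.0035 1/uM

-0.0035 1/uM


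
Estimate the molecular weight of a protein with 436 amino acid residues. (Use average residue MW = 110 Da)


MW = n_residues * 110 Da
MW = 436 * 110
MW = 47960 Da

47960 Da


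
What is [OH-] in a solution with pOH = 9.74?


[OH-] = 10^(-pOH)
[OH-] = 10^(-9.74)
[OH-] = 1.820e-10 M

1.820e-10 M


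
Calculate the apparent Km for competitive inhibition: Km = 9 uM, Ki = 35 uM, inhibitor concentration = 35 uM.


Km_app = Km * (1 + [I]/Ki)
Km_app = 9 * (1 + 35/35)
Km_app = 18.0 uM

18.0 uM


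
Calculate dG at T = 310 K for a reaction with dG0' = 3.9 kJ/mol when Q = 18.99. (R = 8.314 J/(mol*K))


dG = dG0' + RT * ln(Q) / 1000
dG = 3.9 + 8.314 * 310 * ln(18.99) / 1000
dG = 11.4875 kJ/mol

11.4875 kJ/mol


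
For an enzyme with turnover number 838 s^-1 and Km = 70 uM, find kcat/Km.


Catalytic efficiency = kcat / Km
= 838 / 70
= 11.9714 uM^-1*s^-1

11.9714 uM^-1*s^-1


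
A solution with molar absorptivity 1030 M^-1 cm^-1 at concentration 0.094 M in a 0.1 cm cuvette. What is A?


A = epsilon * c * l
A = 1030 * 0.094 * 0.1
A = 9.682

9.682


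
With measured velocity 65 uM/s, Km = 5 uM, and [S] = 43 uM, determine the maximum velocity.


Vmax = v * (Km + [S]) / [S]
Vmax = 65 * (5 + 43) / 43
Vmax = 72.5581 uM/s

72.5581 uM/s


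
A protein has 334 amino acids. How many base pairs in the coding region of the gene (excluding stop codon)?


Each amino acid = 1 codon = 3 bp
bp = 334 * 3 = 1002 bp

1002 bp


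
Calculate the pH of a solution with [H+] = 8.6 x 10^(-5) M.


pH = -log10([H+])
pH = -log10(8.6 x 10^(-5))
pH = 4.0655

4.0655


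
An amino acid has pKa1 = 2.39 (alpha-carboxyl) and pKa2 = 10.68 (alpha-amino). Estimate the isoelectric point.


pI = (pKa1 + pKa2) / 2
pI = (2.39 + 10.68) / 2
pI = 6.535

6.535


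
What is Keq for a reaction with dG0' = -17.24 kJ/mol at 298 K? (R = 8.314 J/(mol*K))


Keq = exp(-dG0 * 1000 / (R * T))
Keq = exp(-(-17.24) * 1000 / (8.314 * 298))
Keq = 1051.9758

1051.9758


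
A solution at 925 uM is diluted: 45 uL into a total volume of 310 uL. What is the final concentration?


C2 = C1 * V1 / V2
C2 = 925 * 45 / 310
C2 = 134.2742 uM

134.2742 uM


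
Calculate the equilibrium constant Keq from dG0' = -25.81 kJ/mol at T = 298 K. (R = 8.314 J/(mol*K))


Keq = exp(-dG0 * 1000 / (R * T))
Keq = exp(-(-25.81) * 1000 / (8.314 * 298))
Keq = 33438.2954

33438.2954


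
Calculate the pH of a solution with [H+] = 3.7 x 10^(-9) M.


pH = -log10([H+])
pH = -log10(3.7 x 10^(-9))
pH = 8.4318

8.4318


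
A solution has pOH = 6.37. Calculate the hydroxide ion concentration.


[OH-] = 10^(-pOH)
[OH-] = 10^(-6.37)
[OH-] = 4.266e-07 M

4.266e-07 M


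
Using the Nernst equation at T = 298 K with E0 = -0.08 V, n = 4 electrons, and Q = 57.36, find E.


E = E0 - (RT/nF) * ln(Q)
E = -0.08 - (8.314 * 298 / (4 * 96485)) * ln(57.36)
E = -0.106 V

-0.106 V


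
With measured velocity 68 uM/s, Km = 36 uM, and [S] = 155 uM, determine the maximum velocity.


Vmax = v * (Km + [S]) / [S]
Vmax = 68 * (36 + 155) / 155
Vmax = 83.7935 uM/s

83.7935 uM/s


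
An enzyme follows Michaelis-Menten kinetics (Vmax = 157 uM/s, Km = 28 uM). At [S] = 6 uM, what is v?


v = Vmax * [S] / (Km + [S])
v = 157 * 6 / (28 + 6)
v = 27.7059 uM/s

27.7059 uM/s


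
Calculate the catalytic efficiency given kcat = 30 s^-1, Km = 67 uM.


Catalytic efficiency = kcat / Km
= 30 / 67
= 0.4478 uM^-1*s^-1

0.4478 uM^-1*s^-1


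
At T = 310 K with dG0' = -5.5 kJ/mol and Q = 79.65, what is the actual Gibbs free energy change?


dG = dG0' + RT * ln(Q) / 1000
dG = -5.5 + 8.314 * 310 * ln(79.65) / 1000
dG = 5.7827 kJ/mol

5.7827 kJ/mol


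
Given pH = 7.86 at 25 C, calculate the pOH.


pOH = 14 - pH
pOH = 14 - 7.86
pOH = 6.14

6.14


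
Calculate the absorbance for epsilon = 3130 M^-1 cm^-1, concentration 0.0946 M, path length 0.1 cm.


A = epsilon * c * l
A = 3130 * 0.0946 * 0.1
A = 29.6098

29.6098


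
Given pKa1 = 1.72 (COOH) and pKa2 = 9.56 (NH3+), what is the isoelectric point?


pI = (pKa1 + pKa2) / 2
pI = (1.72 + 9.56) / 2
pI = 5.64

5.64


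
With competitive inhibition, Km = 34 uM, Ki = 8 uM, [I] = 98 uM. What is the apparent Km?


Km_app = Km * (1 + [I]/Ki)
Km_app = 34 * (1 + 98/8)
Km_app = 450.5 uM

450.5 uM


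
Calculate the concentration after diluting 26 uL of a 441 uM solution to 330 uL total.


C2 = C1 * V1 / V2
C2 = 441 * 26 / 330
C2 = 34.7455 uM

34.7455 uM


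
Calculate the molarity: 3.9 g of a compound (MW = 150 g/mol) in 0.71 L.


C = (mass / MW) / volume
C = (3.9 / 150) / 0.71
C = 0.0366 M

0.0366 M


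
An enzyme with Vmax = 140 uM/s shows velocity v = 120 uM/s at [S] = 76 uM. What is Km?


Km = [S] * (Vmax - v) / v
Km = 76 * (140 - 120) / 120
Km = 12.6667 uM

12.6667 uM


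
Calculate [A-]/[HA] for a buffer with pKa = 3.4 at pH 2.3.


[A-]/[HA] = 10^(pH - pKa)
= 10^(2.3 - 3.4)
= 0.0794

0.0794


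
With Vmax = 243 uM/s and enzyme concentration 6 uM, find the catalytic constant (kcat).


kcat = Vmax / [E]t
kcat = 243 / 6
kcat = 40.5 s^-1

40.5 s^-1


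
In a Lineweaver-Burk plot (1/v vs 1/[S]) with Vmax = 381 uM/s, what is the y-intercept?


y-intercept = 1/Vmax
= 1/381
= 0.0026 s/uM

0.0026 s/uM


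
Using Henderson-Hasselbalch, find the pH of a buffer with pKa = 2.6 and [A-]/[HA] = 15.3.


pH = pKa + log10([A-]/[HA])
pH = 2.6 + log10(15.3)
pH = 3.7847

3.7847


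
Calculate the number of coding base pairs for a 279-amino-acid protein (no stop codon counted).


Each amino acid = 1 codon = 3 bp
bp = 279 * 3 = 837 bp

837 bp


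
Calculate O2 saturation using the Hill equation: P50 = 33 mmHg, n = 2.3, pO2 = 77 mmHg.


Y = pO2^n / (P50^n + pO2^n)
Y = 77^2.3 / (33^2.3 + 77^2.3)
Y = 87.53%

87.53%


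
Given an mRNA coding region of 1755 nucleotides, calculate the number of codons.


codons = nucleotides / 3
codons = 1755 / 3 = 585

585


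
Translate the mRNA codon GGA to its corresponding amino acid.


Standard genetic code lookup.
Codon GGA -> Gly

Gly


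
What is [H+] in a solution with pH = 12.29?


[H+] = 10^(-pH)
[H+] = 10^(-12.29)
[H+] = 5.129e-13 M

5.129e-13 M


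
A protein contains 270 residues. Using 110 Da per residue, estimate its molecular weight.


MW = n_residues * 110 Da
MW = 270 * 110
MW = 29700 Da

29700 Da


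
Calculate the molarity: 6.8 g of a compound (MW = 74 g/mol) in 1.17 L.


C = (mass / MW) / volume
C = (6.8 / 74) / 1.17
C = 0.0785 M

0.0785 M


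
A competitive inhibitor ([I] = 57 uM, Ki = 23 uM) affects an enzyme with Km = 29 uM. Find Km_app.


Km_app = Km * (1 + [I]/Ki)
Km_app = 29 * (1 + 57/23)
Km_app = 100.8696 uM

100.8696 uM
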